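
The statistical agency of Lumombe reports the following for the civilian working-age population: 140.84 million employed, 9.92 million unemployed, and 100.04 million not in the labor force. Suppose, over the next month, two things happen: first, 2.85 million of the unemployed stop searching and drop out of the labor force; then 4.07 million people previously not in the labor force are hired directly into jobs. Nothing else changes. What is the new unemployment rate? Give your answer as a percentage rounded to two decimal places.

Initially, labor force = 140.84 + 9.92 = 150.76 million, so u = 9.92/150.76 = 6.58%.
After the first change, unemployed and labor force both fall by 2.85 → E = 140.84, U = 7.07, labor force = 147.91 million.
After the second change, employed and labor force both rise by 4.07; unemployed unchanged → E = 144.91, U = 7.07, labor force = 151.98 million.
New unemployment rate = 7.07 / 151.98 = 4.65%.

New unemployment rate ≈ 4.65%.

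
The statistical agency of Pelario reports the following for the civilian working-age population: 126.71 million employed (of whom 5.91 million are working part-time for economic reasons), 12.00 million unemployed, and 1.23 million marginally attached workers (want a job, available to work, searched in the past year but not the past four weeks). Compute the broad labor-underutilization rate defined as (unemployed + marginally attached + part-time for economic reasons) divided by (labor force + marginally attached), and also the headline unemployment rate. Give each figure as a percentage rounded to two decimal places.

Labor force = 126.71 + 12.00 = 138.71 million.
Numerator = 12.00 + 1.23 + 5.91 = 19.14 million.
Denominator = 138.71 + 1.23 = 139.94 million.
Broad rate = 19.14 / 139.94 = 13.68%.
Headline unemployment rate = 12.00 / 138.71 = 8.65%.

Broad underutilization rate ≈ 13.68%; headline unemployment rate ≈ 8.65%.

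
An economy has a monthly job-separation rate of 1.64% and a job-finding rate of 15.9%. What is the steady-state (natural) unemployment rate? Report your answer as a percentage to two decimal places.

Steady-state unemployment rate ≈ 9.35%.

At steady state the flows balance: s·E = f·U, so U/(E+U) = s/(s+f).
u* = 1.64 / (1.64 + 15.9) = 1.64 / 17.54 = 9.35%.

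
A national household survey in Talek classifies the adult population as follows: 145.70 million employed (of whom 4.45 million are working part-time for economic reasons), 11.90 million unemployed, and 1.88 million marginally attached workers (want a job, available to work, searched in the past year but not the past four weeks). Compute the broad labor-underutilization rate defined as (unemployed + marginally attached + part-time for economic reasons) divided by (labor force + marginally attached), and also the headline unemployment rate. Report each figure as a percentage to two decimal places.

Labor force = 145.70 + 11.90 = 157.60 million.
Numerator = 11.90 + 1.88 + 4.45 = 18.23 million.
Denominator = 157.60 + 1.88 = 159.48 million.
Broad rate = 18.23 / 159.48 = 11.43%.
Headline unemployment rate = 11.90 / 157.60 = 7.55%.

Broad underutilization rate ≈ 11.43%; headline unemployment rate ≈ 7.55%.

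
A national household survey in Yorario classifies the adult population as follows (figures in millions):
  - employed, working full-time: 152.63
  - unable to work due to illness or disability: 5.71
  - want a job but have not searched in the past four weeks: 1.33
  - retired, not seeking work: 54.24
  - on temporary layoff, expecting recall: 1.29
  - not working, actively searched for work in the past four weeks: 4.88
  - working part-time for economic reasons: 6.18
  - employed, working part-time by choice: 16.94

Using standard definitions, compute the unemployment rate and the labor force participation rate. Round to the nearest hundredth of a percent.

Unemployment rate ≈ 3.39%; labor force participation rate ≈ 74.80%.

Employed = 152.63 + 6.18 + 16.94 = 175.75 million (anyone who worked, including part-time for economic reasons, counts as employed).
Unemployed = 1.29 + 4.88 = 6.17 million (jobless and actively searching, or on temporary layoff).
Labor force = 175.75 + 6.17 = 181.92 million.
Not in labor force = 5.71 + 1.33 + 54.24 = 61.28 million (those not working and not actively searching are outside the labor force — including those who want a job but have given up searching).
Civilian working-age population = 181.92 + 61.28 = 243.20 million.
Unemployment rate = 6.17 / 181.92 = 3.39%.
Labor force participation rate = 181.92 / 243.20 = 74.80%.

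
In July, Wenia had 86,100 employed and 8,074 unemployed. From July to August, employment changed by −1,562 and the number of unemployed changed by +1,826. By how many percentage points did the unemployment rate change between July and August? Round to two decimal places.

The unemployment rate changed by +1.91 percentage points.

July: labor force = 86,100 + 8,074 = 94,174; u = 8,074/94,174 = 8.57%.
August: labor force = 84,538 + 9,900 = 94,438; u = 9,900/94,438 = 10.48%.
Change = 10.48% − 8.57% = +1.91 pp.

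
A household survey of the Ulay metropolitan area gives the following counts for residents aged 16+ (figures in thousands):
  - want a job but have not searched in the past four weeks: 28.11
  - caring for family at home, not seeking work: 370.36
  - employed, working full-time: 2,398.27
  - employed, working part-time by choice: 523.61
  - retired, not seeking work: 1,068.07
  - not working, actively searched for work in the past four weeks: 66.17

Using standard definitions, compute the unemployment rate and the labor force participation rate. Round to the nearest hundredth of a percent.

Employed = 2,398.27 + 523.61 = 2,921.88 thousand.
Unemployed = 66.17 thousand.
Labor force = 2,921.88 + 66.17 = 2,988.05 thousand.
Not in labor force = 28.11 + 370.36 + 1,068.07 = 1,466.54 thousand (those not working and not actively searching are outside the labor force — including those who want a job but have given up searching).
Civilian working-age population = 2,988.05 + 1,466.54 = 4,454.59 thousand.
Unemployment rate = 66.17 / 2,988.05 = 2.21%.
Labor force participation rate = 2,988.05 / 4,454.59 = 67.08%.

Unemployment rate ≈ 2.21%; labor force participation rate ≈ 67.08%.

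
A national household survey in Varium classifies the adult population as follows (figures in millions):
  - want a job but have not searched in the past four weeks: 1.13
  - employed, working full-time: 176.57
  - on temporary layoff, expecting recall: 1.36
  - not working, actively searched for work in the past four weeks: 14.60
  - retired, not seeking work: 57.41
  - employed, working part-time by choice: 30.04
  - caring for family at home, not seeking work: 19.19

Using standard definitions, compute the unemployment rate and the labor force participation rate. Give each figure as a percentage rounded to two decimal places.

Employed = 176.57 + 30.04 = 206.61 million.
Unemployed = 1.36 + 14.60 = 15.96 million (jobless and actively searching, or on temporary layoff).
Labor force = 206.61 + 15.96 = 222.57 million.
Not in labor force = 1.13 + 57.41 + 19.19 = 77.73 million (those not working and not actively searching are outside the labor force — including those who want a job but have given up searching).
Civilian working-age population = 222.57 + 77.73 = 300.30 million.
Unemployment rate = 15.96 / 222.57 = 7.17%.
Labor force participation rate = 222.57 / 300.30 = 74.12%.

Unemployment rate ≈ 7.17%; labor force participation rate ≈ 74.12%.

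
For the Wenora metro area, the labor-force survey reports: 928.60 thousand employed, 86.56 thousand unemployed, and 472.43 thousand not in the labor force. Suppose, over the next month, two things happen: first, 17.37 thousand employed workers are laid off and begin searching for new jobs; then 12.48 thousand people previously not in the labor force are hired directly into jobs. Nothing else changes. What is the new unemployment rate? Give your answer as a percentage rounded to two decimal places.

New unemployment rate ≈ 10.11%.

Initially, labor force = 928.60 + 86.56 = 1,015.16 thousand, so u = 86.56/1,015.16 = 8.53%.
After the first change, employed falls and unemployed rises by 17.37; labor force unchanged → E = 911.23, U = 103.93, labor force = 1,015.16 thousand.
After the second change, employed and labor force both rise by 12.48; unemployed unchanged → E = 923.71, U = 103.93, labor force = 1,027.64 thousand.
New unemployment rate = 103.93 / 1,027.64 = 10.11%.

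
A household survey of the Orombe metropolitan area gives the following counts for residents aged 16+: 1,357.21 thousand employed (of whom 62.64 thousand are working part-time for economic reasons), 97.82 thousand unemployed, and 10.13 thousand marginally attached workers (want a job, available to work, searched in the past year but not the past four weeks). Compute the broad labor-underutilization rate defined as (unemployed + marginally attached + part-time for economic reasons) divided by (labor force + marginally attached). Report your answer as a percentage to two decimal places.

Labor force = 1,357.21 + 97.82 = 1,455.03 thousand.
Numerator = 97.82 + 10.13 + 62.64 = 170.59 thousand.
Denominator = 1,455.03 + 10.13 = 1,465.16 thousand.
Broad rate = 170.59 / 1,465.16 = 11.64%.

Broad underutilization rate ≈ 11.64%.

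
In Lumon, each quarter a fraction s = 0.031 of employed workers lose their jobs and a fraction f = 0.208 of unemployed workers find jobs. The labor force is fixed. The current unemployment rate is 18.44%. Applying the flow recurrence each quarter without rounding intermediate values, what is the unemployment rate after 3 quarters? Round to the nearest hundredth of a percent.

With a fixed labor force, u_{t+1} = u_t + s·(1−u_t) − f·u_t = u_t·(1−s−f) + s.
Here 1−s−f = 0.761 and s = 0.031.
u_1 = 0.184400 × 0.761 + 0.031 = 0.171328.
u_2 = 0.171328 × 0.761 + 0.031 = 0.161381.
u_3 = 0.161381 × 0.761 + 0.031 = 0.153811.

Unemployment rate after three quarters ≈ 15.38%.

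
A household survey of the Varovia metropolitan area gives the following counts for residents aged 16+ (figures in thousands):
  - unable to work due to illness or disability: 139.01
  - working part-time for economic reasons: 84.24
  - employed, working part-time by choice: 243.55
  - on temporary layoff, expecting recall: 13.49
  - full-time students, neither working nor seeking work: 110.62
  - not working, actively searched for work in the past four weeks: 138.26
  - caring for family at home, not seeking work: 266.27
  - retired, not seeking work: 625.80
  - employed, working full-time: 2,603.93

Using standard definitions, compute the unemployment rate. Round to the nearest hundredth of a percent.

Unemployment rate ≈ 4.92%.

Employed = 84.24 + 243.55 + 2,603.93 = 2,931.72 thousand (anyone who worked, including part-time for economic reasons, counts as employed).
Unemployed = 13.49 + 138.26 = 151.75 thousand (jobless and actively searching, or on temporary layoff).
Labor force = 2,931.72 + 151.75 = 3,083.47 thousand.
Unemployment rate = 151.75 / 3,083.47 = 4.92%.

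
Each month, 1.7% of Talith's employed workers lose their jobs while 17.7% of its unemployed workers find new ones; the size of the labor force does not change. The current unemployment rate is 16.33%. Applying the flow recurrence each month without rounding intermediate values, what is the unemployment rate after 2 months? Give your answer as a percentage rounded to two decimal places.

Unemployment rate after two months ≈ 13.68%.

With a fixed labor force, u_{t+1} = u_t + s·(1−u_t) − f·u_t = u_t·(1−s−f) + s.
Here 1−s−f = 0.806 and s = 0.017.
u_1 = 0.163300 × 0.806 + 0.017 = 0.148620.
u_2 = 0.148620 × 0.806 + 0.017 = 0.136788.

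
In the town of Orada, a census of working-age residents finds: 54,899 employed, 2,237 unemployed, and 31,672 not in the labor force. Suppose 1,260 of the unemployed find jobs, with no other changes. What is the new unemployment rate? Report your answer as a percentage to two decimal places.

New unemployment rate ≈ 1.71%.

Initially, labor force = 54,899 + 2,237 = 57,136, so u = 2,237/57,136 = 3.92%.
After the change, unemployed falls and employed rises by 1,260; labor force unchanged → E = 56,159, U = 977, labor force = 57,136.
New unemployment rate = 977 / 57,136 = 1.71%.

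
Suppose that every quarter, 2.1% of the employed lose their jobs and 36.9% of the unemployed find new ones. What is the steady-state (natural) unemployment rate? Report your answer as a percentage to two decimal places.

Steady-state unemployment rate ≈ 5.38%.

At steady state the flows balance: s·E = f·U, so U/(E+U) = s/(s+f).
u* = 2.1 / (2.1 + 36.9) = 2.1 / 39.00 = 5.38%.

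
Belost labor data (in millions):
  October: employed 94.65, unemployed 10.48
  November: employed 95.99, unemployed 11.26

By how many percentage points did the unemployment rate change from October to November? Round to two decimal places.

October: labor force = 94.65 + 10.48 = 105.13; u = 10.48/105.13 = 9.97%.
November: labor force = 95.99 + 11.26 = 107.25; u = 11.26/107.25 = 10.50%.
Change = 10.50% − 9.97% = +0.53 pp.

The unemployment rate changed by +0.53 percentage points.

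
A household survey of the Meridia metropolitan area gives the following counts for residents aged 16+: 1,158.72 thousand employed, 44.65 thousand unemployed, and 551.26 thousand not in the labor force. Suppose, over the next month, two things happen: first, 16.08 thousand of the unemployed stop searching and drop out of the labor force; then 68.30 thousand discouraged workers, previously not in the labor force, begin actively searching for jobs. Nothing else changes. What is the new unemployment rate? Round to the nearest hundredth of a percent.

New unemployment rate ≈ 7.72%.

Initially, labor force = 1,158.72 + 44.65 = 1,203.37 thousand, so u = 44.65/1,203.37 = 3.71%.
After the first change, unemployed and labor force both fall by 16.08 → E = 1,158.72, U = 28.57, labor force = 1,187.29 thousand.
After the second change, unemployed and labor force both rise by 68.30 → E = 1,158.72, U = 96.87, labor force = 1,255.59 thousand.
New unemployment rate = 96.87 / 1,255.59 = 7.72%.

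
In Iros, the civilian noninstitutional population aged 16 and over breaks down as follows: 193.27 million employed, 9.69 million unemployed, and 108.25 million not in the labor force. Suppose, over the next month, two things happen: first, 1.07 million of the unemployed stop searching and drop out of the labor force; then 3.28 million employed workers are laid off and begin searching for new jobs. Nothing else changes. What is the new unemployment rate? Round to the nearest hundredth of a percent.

Initially, labor force = 193.27 + 9.69 = 202.96 million, so u = 9.69/202.96 = 4.77%.
After the first change, unemployed and labor force both fall by 1.07 → E = 193.27, U = 8.62, labor force = 201.89 million.
After the second change, employed falls and unemployed rises by 3.28; labor force unchanged → E = 189.99, U = 11.90, labor force = 201.89 million.
New unemployment rate = 11.90 / 201.89 = 5.89%.

New unemployment rate ≈ 5.89%.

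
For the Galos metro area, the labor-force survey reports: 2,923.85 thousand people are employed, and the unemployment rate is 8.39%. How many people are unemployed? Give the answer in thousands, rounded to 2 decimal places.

Let U be the number unemployed. The labor force is E + U, and U/(E+U) = 0.0839.
So U = 0.0839 × 2,923.85 / (1 − 0.0839) = 245.3110 / 0.9161 ≈ 267.78 thousand.

About 267.78 thousand are unemployed.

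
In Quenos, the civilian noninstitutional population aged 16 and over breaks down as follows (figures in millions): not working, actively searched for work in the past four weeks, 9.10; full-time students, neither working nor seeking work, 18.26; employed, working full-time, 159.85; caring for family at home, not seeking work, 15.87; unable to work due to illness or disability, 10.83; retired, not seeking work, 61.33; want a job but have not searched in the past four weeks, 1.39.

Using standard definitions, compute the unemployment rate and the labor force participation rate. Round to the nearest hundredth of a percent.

Employed = 159.85 million.
Unemployed = 9.10 million.
Labor force = 159.85 + 9.10 = 168.95 million.
Not in labor force = 18.26 + 15.87 + 10.83 + 61.33 + 1.39 = 107.68 million (those not working and not actively searching are outside the labor force — including those who want a job but have given up searching).
Civilian working-age population = 168.95 + 107.68 = 276.63 million.
Unemployment rate = 9.10 / 168.95 = 5.39%.
Labor force participation rate = 168.95 / 276.63 = 61.07%.

Unemployment rate ≈ 5.39%; labor force participation rate ≈ 61.07%.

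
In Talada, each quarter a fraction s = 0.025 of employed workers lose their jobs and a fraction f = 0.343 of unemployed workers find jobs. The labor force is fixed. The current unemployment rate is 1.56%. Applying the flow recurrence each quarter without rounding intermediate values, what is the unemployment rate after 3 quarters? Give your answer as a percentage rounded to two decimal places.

Unemployment rate after three quarters ≈ 5.47%.

With a fixed labor force, u_{t+1} = u_t + s·(1−u_t) − f·u_t = u_t·(1−s−f) + s.
Here 1−s−f = 0.632 and s = 0.025.
u_1 = 0.015600 × 0.632 + 0.025 = 0.034859.
u_2 = 0.034859 × 0.632 + 0.025 = 0.047031.
u_3 = 0.047031 × 0.632 + 0.025 = 0.054724.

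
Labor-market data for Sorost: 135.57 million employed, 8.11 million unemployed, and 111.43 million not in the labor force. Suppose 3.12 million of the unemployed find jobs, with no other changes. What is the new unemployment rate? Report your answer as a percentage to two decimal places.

Initially, labor force = 135.57 + 8.11 = 143.68 million, so u = 8.11/143.68 = 5.64%.
After the change, unemployed falls and employed rises by 3.12; labor force unchanged → E = 138.69, U = 4.99, labor force = 143.68 million.
New unemployment rate = 4.99 / 143.68 = 3.47%.

New unemployment rate ≈ 3.47%.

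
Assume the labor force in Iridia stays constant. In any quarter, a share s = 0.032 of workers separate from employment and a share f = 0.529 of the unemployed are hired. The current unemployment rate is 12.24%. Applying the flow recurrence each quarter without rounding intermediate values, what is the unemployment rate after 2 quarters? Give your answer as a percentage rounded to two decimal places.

Unemployment rate after two quarters ≈ 6.96%.

With a fixed labor force, u_{t+1} = u_t + s·(1−u_t) − f·u_t = u_t·(1−s−f) + s.
Here 1−s−f = 0.439 and s = 0.032.
u_1 = 0.122400 × 0.439 + 0.032 = 0.085734.
u_2 = 0.085734 × 0.439 + 0.032 = 0.069637.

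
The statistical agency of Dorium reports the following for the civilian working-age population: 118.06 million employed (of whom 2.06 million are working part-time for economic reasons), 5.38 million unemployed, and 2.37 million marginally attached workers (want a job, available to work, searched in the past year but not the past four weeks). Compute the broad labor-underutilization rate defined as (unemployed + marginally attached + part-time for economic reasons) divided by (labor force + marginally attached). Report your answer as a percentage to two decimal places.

Broad underutilization rate ≈ 7.80%.

Labor force = 118.06 + 5.38 = 123.44 million.
Numerator = 5.38 + 2.37 + 2.06 = 9.81 million.
Denominator = 123.44 + 2.37 = 125.81 million.
Broad rate = 9.81 / 125.81 = 7.80%.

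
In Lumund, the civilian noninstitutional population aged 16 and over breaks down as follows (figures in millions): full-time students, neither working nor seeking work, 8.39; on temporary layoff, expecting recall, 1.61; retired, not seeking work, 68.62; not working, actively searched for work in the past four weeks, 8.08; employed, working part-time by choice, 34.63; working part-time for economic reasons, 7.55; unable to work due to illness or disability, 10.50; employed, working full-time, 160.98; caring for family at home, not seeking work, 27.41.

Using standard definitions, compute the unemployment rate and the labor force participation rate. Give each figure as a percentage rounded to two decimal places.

Unemployment rate ≈ 4.55%; labor force participation rate ≈ 64.94%.

Employed = 34.63 + 7.55 + 160.98 = 203.16 million (anyone who worked, including part-time for economic reasons, counts as employed).
Unemployed = 1.61 + 8.08 = 9.69 million (jobless and actively searching, or on temporary layoff).
Labor force = 203.16 + 9.69 = 212.85 million.
Not in labor force = 8.39 + 68.62 + 10.50 + 27.41 = 114.92 million (those not working and not actively searching are outside the labor force).
Civilian working-age population = 212.85 + 114.92 = 327.77 million.
Unemployment rate = 9.69 / 212.85 = 4.55%.
Labor force participation rate = 212.85 / 327.77 = 64.94%.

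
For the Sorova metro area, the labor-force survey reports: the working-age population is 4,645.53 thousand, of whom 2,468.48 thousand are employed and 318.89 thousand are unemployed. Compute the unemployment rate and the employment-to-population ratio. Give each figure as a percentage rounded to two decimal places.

Labor force = employed + unemployed = 2,468.48 + 318.89 = 2,787.37 thousand.
Unemployment rate = 318.89 / 2,787.37 = 11.44%.
Employment-population ratio = 2,468.48 / 4,645.53 = 53.14%.

Unemployment rate ≈ 11.44%; employment-population ratio ≈ 53.14%.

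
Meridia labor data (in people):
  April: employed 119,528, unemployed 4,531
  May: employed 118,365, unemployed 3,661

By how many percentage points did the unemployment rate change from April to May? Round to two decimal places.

The unemployment rate changed by −0.65 percentage points.

April: labor force = 119,528 + 4,531 = 124,059; u = 4,531/124,059 = 3.65%.
May: labor force = 118,365 + 3,661 = 122,026; u = 3,661/122,026 = 3.00%.
Change = 3.00% − 3.65% = −0.65 pp.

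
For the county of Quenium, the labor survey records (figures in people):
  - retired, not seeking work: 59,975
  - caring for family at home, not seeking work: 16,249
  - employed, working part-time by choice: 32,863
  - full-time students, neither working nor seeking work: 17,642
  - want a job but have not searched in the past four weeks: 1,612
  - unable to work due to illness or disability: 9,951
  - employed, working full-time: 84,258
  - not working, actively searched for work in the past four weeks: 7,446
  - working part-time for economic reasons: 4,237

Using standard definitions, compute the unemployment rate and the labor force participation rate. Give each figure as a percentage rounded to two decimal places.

Employed = 32,863 + 84,258 + 4,237 = 121,358 (anyone who worked, including part-time for economic reasons, counts as employed).
Unemployed = 7,446.
Labor force = 121,358 + 7,446 = 128,804.
Not in labor force = 59,975 + 16,249 + 17,642 + 1,612 + 9,951 = 105,429 (those not working and not actively searching are outside the labor force — including those who want a job but have given up searching).
Civilian working-age population = 128,804 + 105,429 = 234,233.
Unemployment rate = 7,446 / 128,804 = 5.78%.
Labor force participation rate = 128,804 / 234,233 = 54.99%.

Unemployment rate ≈ 5.78%; labor force participation rate ≈ 54.99%.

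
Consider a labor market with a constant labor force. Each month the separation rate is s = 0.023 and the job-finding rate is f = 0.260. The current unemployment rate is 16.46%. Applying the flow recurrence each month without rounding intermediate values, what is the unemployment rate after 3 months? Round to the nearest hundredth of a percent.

Unemployment rate after three months ≈ 11.20%.

With a fixed labor force, u_{t+1} = u_t + s·(1−u_t) − f·u_t = u_t·(1−s−f) + s.
Here 1−s−f = 0.717 and s = 0.023.
u_1 = 0.164600 × 0.717 + 0.023 = 0.141018.
u_2 = 0.141018 × 0.717 + 0.023 = 0.124110.
u_3 = 0.124110 × 0.717 + 0.023 = 0.111987.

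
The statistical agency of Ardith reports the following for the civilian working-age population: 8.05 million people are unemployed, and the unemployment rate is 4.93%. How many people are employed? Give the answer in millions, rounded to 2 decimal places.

Labor force = U / u = 8.05 / 0.0493 ≈ 163.29 million.
Employed = labor force − unemployed = 163.29 − 8.05 = 155.24 million.

About 155.24 million are employed.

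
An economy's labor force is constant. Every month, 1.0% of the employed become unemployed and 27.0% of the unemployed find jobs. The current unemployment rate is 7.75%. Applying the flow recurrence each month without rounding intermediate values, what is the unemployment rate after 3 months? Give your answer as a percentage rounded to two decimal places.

With a fixed labor force, u_{t+1} = u_t + s·(1−u_t) − f·u_t = u_t·(1−s−f) + s.
Here 1−s−f = 0.720 and s = 0.010.
u_1 = 0.077500 × 0.720 + 0.010 = 0.065800.
u_2 = 0.065800 × 0.720 + 0.010 = 0.057376.
u_3 = 0.057376 × 0.720 + 0.010 = 0.051311.

Unemployment rate after three months ≈ 5.13%.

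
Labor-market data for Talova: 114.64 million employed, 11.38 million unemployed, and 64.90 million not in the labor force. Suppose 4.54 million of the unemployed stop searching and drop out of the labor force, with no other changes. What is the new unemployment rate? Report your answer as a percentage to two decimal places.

Initially, labor force = 114.64 + 11.38 = 126.02 million, so u = 11.38/126.02 = 9.03%.
After the change, unemployed and labor force both fall by 4.54 → E = 114.64, U = 6.84, labor force = 121.48 million.
New unemployment rate = 6.84 / 121.48 = 5.63%.

New unemployment rate ≈ 5.63%.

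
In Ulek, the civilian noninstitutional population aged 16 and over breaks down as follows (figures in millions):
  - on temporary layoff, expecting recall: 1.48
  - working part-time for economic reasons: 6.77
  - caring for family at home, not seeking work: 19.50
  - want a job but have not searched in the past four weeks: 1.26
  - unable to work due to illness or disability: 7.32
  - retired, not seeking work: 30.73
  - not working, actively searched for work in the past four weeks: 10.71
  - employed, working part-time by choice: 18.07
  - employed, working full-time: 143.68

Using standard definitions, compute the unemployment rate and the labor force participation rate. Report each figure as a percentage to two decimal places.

Employed = 6.77 + 18.07 + 143.68 = 168.52 million (anyone who worked, including part-time for economic reasons, counts as employed).
Unemployed = 1.48 + 10.71 = 12.19 million (jobless and actively searching, or on temporary layoff).
Labor force = 168.52 + 12.19 = 180.71 million.
Not in labor force = 19.50 + 1.26 + 7.32 + 30.73 = 58.81 million (those not working and not actively searching are outside the labor force — including those who want a job but have given up searching).
Civilian working-age population = 180.71 + 58.81 = 239.52 million.
Unemployment rate = 12.19 / 180.71 = 6.75%.
Labor force participation rate = 180.71 / 239.52 = 75.45%.

Unemployment rate ≈ 6.75%; labor force participation rate ≈ 75.45%.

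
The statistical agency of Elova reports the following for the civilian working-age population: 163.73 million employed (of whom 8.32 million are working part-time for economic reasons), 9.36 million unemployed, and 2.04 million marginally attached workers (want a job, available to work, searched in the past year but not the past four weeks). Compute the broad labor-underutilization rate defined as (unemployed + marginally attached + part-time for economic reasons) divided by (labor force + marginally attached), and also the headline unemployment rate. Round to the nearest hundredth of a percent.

Labor force = 163.73 + 9.36 = 173.09 million.
Numerator = 9.36 + 2.04 + 8.32 = 19.72 million.
Denominator = 173.09 + 2.04 = 175.13 million.
Broad rate = 19.72 / 175.13 = 11.26%.
Headline unemployment rate = 9.36 / 173.09 = 5.41%.

Broad underutilization rate ≈ 11.26%; headline unemployment rate ≈ 5.41%.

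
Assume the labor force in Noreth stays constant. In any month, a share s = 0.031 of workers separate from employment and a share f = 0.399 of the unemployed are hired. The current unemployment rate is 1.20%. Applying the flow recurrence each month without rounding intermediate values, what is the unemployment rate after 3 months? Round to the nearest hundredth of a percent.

With a fixed labor force, u_{t+1} = u_t + s·(1−u_t) − f·u_t = u_t·(1−s−f) + s.
Here 1−s−f = 0.570 and s = 0.031.
u_1 = 0.012000 × 0.570 + 0.031 = 0.037840.
u_2 = 0.037840 × 0.570 + 0.031 = 0.052569.
u_3 = 0.052569 × 0.570 + 0.031 = 0.060964.

Unemployment rate after three months ≈ 6.10%.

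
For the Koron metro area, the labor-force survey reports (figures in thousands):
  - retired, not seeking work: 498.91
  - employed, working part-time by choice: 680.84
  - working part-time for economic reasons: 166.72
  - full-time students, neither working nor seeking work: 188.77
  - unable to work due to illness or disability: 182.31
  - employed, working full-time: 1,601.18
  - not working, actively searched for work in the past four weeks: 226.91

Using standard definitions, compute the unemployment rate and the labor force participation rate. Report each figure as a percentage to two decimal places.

Unemployment rate ≈ 8.48%; labor force participation rate ≈ 75.46%.

Employed = 680.84 + 166.72 + 1,601.18 = 2,448.74 thousand (anyone who worked, including part-time for economic reasons, counts as employed).
Unemployed = 226.91 thousand.
Labor force = 2,448.74 + 226.91 = 2,675.65 thousand.
Not in labor force = 498.91 + 188.77 + 182.31 = 869.99 thousand (those not working and not actively searching are outside the labor force).
Civilian working-age population = 2,675.65 + 869.99 = 3,545.64 thousand.
Unemployment rate = 226.91 / 2,675.65 = 8.48%.
Labor force participation rate = 2,675.65 / 3,545.64 = 75.46%.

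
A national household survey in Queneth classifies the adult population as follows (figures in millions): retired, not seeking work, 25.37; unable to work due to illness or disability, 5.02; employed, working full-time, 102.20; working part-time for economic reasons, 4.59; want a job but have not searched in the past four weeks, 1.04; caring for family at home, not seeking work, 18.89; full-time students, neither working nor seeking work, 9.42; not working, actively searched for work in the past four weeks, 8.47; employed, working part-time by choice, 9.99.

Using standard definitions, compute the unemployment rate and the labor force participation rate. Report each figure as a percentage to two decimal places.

Unemployment rate ≈ 6.76%; labor force participation rate ≈ 67.71%.

Employed = 102.20 + 4.59 + 9.99 = 116.78 million (anyone who worked, including part-time for economic reasons, counts as employed).
Unemployed = 8.47 million.
Labor force = 116.78 + 8.47 = 125.25 million.
Not in labor force = 25.37 + 5.02 + 1.04 + 18.89 + 9.42 = 59.74 million (those not working and not actively searching are outside the labor force — including those who want a job but have given up searching).
Civilian working-age population = 125.25 + 59.74 = 184.99 million.
Unemployment rate = 8.47 / 125.25 = 6.76%.
Labor force participation rate = 125.25 / 184.99 = 67.71%.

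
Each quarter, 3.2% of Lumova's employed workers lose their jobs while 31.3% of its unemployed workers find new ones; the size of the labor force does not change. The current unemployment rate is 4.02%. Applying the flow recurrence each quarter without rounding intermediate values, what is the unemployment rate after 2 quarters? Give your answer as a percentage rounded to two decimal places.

With a fixed labor force, u_{t+1} = u_t + s·(1−u_t) − f·u_t = u_t·(1−s−f) + s.
Here 1−s−f = 0.655 and s = 0.032.
u_1 = 0.040200 × 0.655 + 0.032 = 0.058331.
u_2 = 0.058331 × 0.655 + 0.032 = 0.070207.

Unemployment rate after two quarters ≈ 7.02%.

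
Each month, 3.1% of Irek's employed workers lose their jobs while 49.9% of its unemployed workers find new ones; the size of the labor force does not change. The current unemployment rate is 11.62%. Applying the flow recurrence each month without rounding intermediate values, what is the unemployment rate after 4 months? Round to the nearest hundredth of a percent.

With a fixed labor force, u_{t+1} = u_t + s·(1−u_t) − f·u_t = u_t·(1−s−f) + s.
Here 1−s−f = 0.470 and s = 0.031.
u_1 = 0.116200 × 0.470 + 0.031 = 0.085614.
u_2 = 0.085614 × 0.470 + 0.031 = 0.071239.
u_3 = 0.071239 × 0.470 + 0.031 = 0.064482.
u_4 = 0.064482 × 0.470 + 0.031 = 0.061307.

Unemployment rate after four months ≈ 6.13%.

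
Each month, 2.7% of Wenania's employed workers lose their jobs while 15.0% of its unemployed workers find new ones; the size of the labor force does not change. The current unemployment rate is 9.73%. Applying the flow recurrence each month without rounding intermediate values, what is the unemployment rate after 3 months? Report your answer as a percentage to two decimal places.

Unemployment rate after three months ≈ 12.17%.

With a fixed labor force, u_{t+1} = u_t + s·(1−u_t) − f·u_t = u_t·(1−s−f) + s.
Here 1−s−f = 0.823 and s = 0.027.
u_1 = 0.097300 × 0.823 + 0.027 = 0.107078.
u_2 = 0.107078 × 0.823 + 0.027 = 0.115125.
u_3 = 0.115125 × 0.823 + 0.027 = 0.121748.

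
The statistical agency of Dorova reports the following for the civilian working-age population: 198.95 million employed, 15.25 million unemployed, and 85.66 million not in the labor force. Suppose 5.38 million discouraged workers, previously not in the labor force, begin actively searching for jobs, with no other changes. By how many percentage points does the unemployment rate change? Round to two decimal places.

The unemployment rate changes by +2.28 percentage points.

Initially, labor force = 198.95 + 15.25 = 214.20 million, so u = 15.25/214.20 = 7.12%.
After the change, unemployed and labor force both rise by 5.38 → E = 198.95, U = 20.63, labor force = 219.58 million.
New unemployment rate = 20.63 / 219.58 = 9.40%.
Change = 9.40% − 7.12% = +2.28 percentage points.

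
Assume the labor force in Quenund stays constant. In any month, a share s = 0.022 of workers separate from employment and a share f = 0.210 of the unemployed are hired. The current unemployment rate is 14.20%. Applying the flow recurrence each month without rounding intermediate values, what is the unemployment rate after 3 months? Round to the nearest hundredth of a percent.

Unemployment rate after three months ≈ 11.62%.

With a fixed labor force, u_{t+1} = u_t + s·(1−u_t) − f·u_t = u_t·(1−s−f) + s.
Here 1−s−f = 0.768 and s = 0.022.
u_1 = 0.142000 × 0.768 + 0.022 = 0.131056.
u_2 = 0.131056 × 0.768 + 0.022 = 0.122651.
u_3 = 0.122651 × 0.768 + 0.022 = 0.116196.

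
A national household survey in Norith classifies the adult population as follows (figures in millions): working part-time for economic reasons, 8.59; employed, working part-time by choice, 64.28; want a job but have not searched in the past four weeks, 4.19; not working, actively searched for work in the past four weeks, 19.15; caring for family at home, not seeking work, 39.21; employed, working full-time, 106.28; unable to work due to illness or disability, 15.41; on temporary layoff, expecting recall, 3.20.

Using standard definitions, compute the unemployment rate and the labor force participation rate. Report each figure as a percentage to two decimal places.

Unemployment rate ≈ 11.09%; labor force participation rate ≈ 77.41%.

Employed = 8.59 + 64.28 + 106.28 = 179.15 million (anyone who worked, including part-time for economic reasons, counts as employed).
Unemployed = 19.15 + 3.20 = 22.35 million (jobless and actively searching, or on temporary layoff).
Labor force = 179.15 + 22.35 = 201.50 million.
Not in labor force = 4.19 + 39.21 + 15.41 = 58.81 million (those not working and not actively searching are outside the labor force — including those who want a job but have given up searching).
Civilian working-age population = 201.50 + 58.81 = 260.31 million.
Unemployment rate = 22.35 / 201.50 = 11.09%.
Labor force participation rate = 201.50 / 260.31 = 77.41%.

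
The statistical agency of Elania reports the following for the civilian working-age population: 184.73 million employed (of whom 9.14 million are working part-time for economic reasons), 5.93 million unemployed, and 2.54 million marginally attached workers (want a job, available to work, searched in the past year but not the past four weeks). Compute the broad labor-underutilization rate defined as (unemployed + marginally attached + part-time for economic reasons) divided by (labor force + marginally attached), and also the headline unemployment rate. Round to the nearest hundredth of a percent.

Labor force = 184.73 + 5.93 = 190.66 million.
Numerator = 5.93 + 2.54 + 9.14 = 17.61 million.
Denominator = 190.66 + 2.54 = 193.20 million.
Broad rate = 17.61 / 193.20 = 9.11%.
Headline unemployment rate = 5.93 / 190.66 = 3.11%.

Broad underutilization rate ≈ 9.11%; headline unemployment rate ≈ 3.11%.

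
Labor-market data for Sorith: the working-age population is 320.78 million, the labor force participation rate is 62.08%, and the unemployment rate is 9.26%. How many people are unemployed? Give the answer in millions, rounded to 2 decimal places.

Labor force = 0.6208 × 320.78 = 199.14 million.
Unemployed = 0.0926 × 199.14 ≈ 18.44 million.

About 18.44 million are unemployed.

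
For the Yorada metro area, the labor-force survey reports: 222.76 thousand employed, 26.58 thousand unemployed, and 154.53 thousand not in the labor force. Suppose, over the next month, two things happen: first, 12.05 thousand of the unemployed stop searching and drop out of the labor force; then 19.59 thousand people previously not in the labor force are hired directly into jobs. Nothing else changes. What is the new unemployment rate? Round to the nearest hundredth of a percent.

New unemployment rate ≈ 5.66%.

Initially, labor force = 222.76 + 26.58 = 249.34 thousand, so u = 26.58/249.34 = 10.66%.
After the first change, unemployed and labor force both fall by 12.05 → E = 222.76, U = 14.53, labor force = 237.29 thousand.
After the second change, employed and labor force both rise by 19.59; unemployed unchanged → E = 242.35, U = 14.53, labor force = 256.88 thousand.
New unemployment rate = 14.53 / 256.88 = 5.66%.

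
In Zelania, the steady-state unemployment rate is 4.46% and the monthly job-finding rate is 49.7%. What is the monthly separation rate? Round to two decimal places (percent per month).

From u* = s/(s+f): s = u·f/(1−u).
s = 0.0446 × 49.7 / (1 − 0.0446) = 2.2166 / 0.9554 ≈ 2.32% per month.

Separation rate ≈ 2.32% per month.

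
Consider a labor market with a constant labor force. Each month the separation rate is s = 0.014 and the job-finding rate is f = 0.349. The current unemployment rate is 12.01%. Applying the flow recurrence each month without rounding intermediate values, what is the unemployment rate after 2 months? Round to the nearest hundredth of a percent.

Unemployment rate after two months ≈ 7.17%.

With a fixed labor force, u_{t+1} = u_t + s·(1−u_t) − f·u_t = u_t·(1−s−f) + s.
Here 1−s−f = 0.637 and s = 0.014.
u_1 = 0.120100 × 0.637 + 0.014 = 0.090504.
u_2 = 0.090504 × 0.637 + 0.014 = 0.071651.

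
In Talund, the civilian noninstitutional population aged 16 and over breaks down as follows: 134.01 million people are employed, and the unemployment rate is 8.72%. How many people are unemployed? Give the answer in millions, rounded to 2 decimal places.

About 12.80 million are unemployed.

Let U be the number unemployed. The labor force is E + U, and U/(E+U) = 0.0872.
So U = 0.0872 × 134.01 / (1 − 0.0872) = 11.6857 / 0.9128 ≈ 12.80 million.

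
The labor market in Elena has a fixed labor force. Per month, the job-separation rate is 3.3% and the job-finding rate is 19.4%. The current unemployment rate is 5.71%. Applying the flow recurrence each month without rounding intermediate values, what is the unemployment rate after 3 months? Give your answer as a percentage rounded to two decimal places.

With a fixed labor force, u_{t+1} = u_t + s·(1−u_t) − f·u_t = u_t·(1−s−f) + s.
Here 1−s−f = 0.773 and s = 0.033.
u_1 = 0.057100 × 0.773 + 0.033 = 0.077138.
u_2 = 0.077138 × 0.773 + 0.033 = 0.092628.
u_3 = 0.092628 × 0.773 + 0.033 = 0.104601.

Unemployment rate after three months ≈ 10.46%.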